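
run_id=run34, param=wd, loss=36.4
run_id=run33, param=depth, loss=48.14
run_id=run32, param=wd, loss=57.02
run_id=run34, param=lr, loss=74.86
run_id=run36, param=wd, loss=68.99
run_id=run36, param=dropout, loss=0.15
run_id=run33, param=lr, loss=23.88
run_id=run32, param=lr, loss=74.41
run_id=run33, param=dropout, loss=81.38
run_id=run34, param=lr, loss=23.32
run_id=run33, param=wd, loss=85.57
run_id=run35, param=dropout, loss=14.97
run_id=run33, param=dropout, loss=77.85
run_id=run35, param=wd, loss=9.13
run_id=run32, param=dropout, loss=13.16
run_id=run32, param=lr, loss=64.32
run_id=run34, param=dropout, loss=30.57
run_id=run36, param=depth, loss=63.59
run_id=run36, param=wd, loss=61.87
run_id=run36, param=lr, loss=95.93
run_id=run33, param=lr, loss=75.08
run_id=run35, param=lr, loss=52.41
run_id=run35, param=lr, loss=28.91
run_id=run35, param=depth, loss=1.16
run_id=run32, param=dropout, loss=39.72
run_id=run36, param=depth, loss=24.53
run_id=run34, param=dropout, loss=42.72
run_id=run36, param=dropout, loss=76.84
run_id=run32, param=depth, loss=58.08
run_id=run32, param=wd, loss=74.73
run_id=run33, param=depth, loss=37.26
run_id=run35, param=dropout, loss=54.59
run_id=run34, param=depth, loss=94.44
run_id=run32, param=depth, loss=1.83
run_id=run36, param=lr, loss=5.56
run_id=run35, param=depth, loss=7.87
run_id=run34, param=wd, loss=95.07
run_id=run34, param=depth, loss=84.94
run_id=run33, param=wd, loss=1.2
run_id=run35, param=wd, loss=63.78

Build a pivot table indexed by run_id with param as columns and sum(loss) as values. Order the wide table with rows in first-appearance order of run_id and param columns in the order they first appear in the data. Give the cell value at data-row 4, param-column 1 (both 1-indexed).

130.86

With rows in first-appearance order of run_id, row 4 is run_id=run36. param columns in first-appearance order: wd, depth, lr, dropout; column 1 is wd.
Long rows with run_id=run36, param=wd: 68.99 + 61.87 = 130.86.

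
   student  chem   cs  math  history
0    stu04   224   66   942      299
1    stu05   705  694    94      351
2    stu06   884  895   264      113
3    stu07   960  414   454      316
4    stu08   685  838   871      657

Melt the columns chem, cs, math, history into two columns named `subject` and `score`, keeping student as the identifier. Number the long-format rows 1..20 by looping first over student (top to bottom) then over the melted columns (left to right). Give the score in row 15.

454

20 rows total (5 × 4). Row 15: index ⌊(15-1)/4⌋ = 3 into student → stu07; (15-1) mod 4 = 2 into the melted columns → math.
So row 15 is (stu07, math, 454); score = 454.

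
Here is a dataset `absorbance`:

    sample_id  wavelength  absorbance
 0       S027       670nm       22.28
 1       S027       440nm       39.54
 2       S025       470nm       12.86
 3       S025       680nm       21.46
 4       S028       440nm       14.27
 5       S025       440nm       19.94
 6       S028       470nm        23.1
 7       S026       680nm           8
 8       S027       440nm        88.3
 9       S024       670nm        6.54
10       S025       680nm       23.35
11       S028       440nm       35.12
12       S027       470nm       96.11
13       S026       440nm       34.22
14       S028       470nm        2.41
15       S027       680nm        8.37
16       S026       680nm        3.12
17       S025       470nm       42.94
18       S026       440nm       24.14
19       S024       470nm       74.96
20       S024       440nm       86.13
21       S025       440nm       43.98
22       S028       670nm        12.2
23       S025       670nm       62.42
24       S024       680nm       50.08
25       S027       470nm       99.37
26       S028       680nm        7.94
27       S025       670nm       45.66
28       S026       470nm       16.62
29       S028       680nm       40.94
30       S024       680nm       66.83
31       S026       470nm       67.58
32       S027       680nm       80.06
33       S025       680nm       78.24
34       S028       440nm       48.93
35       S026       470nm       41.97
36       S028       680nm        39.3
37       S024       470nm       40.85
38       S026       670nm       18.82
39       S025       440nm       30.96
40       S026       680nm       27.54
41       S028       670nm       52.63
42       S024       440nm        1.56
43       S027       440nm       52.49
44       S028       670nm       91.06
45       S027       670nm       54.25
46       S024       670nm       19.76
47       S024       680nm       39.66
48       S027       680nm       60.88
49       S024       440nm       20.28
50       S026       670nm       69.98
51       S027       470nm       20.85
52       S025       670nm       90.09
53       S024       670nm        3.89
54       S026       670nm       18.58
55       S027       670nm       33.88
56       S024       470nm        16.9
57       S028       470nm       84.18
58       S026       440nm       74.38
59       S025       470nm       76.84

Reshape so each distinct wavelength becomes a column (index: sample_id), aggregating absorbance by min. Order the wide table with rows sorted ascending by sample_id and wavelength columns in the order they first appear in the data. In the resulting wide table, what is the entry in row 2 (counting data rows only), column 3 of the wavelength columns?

12.86

With rows sorted ascending by sample_id, row 2 is sample_id=S025. wavelength columns in first-appearance order: 670nm, 440nm, 470nm, 680nm; column 3 is 470nm.
Long rows with sample_id=S025, wavelength=470nm: min(12.86, 42.94, 76.84) = 12.86.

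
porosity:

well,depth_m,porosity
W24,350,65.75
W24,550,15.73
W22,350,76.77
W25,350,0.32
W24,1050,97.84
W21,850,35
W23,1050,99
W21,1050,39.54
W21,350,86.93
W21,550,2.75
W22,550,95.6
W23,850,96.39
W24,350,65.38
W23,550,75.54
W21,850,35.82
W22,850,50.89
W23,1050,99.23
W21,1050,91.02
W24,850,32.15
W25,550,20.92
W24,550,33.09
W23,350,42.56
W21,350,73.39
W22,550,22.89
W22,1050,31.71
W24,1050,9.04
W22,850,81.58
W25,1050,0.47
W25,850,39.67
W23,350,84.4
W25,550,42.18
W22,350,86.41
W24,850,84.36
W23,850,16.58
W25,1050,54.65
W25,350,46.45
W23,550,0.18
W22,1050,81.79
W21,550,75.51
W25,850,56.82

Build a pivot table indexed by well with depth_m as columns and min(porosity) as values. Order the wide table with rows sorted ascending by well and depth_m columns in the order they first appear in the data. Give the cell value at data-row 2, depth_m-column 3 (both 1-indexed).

With rows sorted ascending by well, row 2 is well=W22. depth_m columns in first-appearance order: 350, 550, 1050, 850; column 3 is 1050.
Long rows with well=W22, depth_m=1050: min(31.71, 81.79) = 31.71.

31.71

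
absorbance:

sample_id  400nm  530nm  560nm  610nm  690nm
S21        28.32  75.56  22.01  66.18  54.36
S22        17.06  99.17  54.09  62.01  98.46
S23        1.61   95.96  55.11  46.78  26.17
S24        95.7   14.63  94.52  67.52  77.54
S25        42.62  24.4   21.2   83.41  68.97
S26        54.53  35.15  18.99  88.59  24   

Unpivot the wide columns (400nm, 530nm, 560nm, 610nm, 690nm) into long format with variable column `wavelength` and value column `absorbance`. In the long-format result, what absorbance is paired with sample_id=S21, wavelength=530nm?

75.56

Unpivoting turns each (sample_id, wide-column) pair into one long row.
The wide cell at row S21, column 530nm holds 75.56, so the long row (S21, 530nm) has absorbance=75.56.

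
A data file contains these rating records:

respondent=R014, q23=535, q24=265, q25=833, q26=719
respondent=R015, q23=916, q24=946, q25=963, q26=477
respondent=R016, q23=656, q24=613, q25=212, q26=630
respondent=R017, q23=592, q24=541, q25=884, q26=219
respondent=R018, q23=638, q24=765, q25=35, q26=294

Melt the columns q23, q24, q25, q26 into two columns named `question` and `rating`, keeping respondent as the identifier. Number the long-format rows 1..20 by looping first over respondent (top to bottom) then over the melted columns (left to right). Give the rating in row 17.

20 rows total (5 × 4). Row 17: index ⌊(17-1)/4⌋ = 4 into respondent → R018; (17-1) mod 4 = 0 into the melted columns → q23.
So row 17 is (R018, q23, 638); rating = 638.

638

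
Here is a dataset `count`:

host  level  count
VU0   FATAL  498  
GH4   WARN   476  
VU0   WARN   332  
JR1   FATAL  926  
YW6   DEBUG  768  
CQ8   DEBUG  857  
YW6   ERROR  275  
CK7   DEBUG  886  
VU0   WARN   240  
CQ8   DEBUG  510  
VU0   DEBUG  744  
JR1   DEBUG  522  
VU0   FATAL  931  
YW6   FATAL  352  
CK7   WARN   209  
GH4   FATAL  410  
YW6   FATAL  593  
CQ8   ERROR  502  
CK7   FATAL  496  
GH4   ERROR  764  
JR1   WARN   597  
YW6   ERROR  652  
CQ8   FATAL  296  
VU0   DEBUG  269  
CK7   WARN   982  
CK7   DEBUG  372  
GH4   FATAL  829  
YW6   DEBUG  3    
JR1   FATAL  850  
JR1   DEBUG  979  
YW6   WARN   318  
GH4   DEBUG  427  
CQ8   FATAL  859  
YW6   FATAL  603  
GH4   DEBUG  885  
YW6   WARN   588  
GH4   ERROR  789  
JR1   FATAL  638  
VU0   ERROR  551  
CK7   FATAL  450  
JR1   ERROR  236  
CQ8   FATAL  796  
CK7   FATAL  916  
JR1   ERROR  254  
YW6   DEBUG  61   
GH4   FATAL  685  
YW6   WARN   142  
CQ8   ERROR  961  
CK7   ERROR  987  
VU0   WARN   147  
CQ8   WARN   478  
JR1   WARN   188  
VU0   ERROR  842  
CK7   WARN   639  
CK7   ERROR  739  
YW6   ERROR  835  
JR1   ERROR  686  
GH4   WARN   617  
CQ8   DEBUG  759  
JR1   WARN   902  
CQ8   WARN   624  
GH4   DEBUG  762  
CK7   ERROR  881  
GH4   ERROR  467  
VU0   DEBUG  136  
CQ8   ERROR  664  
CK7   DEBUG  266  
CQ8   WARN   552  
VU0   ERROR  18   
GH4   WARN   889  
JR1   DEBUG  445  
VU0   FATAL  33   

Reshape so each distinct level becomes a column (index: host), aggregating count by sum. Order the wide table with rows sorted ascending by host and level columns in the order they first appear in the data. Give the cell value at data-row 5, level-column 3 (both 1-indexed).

With rows sorted ascending by host, row 5 is host=VU0. level columns in first-appearance order: FATAL, WARN, DEBUG, ERROR; column 3 is DEBUG.
Long rows with host=VU0, level=DEBUG: 744 + 269 + 136 = 1149.

1149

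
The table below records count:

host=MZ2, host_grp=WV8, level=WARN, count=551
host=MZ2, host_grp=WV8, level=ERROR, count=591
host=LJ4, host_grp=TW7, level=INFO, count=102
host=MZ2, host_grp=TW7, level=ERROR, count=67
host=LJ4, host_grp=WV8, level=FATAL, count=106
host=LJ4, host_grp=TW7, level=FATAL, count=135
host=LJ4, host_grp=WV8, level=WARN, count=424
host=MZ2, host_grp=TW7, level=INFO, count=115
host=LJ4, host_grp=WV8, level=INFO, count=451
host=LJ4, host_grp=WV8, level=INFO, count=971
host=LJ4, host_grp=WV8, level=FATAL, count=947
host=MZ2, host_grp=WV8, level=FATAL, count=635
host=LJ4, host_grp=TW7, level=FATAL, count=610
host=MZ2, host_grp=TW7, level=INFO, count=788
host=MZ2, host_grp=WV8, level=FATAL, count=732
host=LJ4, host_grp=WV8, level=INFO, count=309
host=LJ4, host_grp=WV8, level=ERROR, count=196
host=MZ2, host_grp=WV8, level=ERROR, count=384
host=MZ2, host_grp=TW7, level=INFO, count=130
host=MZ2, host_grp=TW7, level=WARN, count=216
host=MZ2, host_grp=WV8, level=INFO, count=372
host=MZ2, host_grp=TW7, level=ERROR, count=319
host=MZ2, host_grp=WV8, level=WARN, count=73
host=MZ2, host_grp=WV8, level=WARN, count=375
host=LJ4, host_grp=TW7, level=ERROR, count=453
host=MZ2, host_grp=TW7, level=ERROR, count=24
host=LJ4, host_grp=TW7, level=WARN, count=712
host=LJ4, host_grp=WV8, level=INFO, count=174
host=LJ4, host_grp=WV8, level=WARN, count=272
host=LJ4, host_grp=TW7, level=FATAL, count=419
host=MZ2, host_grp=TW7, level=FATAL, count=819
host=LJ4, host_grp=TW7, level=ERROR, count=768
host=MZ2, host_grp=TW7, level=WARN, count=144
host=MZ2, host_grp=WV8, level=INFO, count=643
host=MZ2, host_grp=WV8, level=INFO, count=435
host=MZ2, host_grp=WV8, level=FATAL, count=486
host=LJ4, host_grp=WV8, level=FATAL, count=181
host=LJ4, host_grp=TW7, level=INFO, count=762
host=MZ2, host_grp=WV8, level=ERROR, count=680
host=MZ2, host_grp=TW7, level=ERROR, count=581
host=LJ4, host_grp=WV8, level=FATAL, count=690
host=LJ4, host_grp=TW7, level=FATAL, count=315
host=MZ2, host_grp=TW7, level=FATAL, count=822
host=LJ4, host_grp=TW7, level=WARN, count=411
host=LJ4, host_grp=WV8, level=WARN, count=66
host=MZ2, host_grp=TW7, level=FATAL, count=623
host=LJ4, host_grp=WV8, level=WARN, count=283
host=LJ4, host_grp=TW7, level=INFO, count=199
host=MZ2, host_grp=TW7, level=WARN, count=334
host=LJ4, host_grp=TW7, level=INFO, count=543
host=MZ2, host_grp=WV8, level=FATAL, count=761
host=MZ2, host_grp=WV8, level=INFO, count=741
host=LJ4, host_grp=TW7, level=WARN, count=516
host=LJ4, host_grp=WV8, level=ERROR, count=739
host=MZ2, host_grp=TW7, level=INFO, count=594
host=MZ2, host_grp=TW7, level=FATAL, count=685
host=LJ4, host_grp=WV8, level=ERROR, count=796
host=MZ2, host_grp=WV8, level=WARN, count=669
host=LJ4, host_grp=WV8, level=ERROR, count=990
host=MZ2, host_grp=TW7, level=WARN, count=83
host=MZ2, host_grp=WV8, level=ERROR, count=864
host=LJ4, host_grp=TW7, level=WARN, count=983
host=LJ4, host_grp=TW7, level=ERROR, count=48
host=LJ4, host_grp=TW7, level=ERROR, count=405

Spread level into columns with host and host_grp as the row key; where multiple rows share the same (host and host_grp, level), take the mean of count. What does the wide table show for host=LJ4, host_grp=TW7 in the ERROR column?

Rows with host=LJ4, host_grp=TW7 and level=ERROR: count values are 453, 768, 48, 405.
(453 + 768 + 48 + 405) / 4 = 418.50.

418.50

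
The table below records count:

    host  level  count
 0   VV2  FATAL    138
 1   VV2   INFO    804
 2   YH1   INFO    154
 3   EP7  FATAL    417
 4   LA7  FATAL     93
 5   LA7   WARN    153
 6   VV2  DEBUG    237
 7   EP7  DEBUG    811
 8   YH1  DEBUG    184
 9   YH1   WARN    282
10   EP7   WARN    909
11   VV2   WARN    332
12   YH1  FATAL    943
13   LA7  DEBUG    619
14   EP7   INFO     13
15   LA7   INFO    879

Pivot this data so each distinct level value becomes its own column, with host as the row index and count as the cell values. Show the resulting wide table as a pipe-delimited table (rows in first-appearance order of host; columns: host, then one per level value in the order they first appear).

Columns: host plus the 4 distinct level values (FATAL, INFO, WARN, DEBUG).
For example, row VV2 column FATAL takes count=138 from the long row (VV2, FATAL).

| host | FATAL | INFO | WARN | DEBUG |
| VV2 | 138 | 804 | 332 | 237 |
| YH1 | 943 | 154 | 282 | 184 |
| EP7 | 417 | 13 | 909 | 811 |
| LA7 | 93 | 879 | 153 | 619 |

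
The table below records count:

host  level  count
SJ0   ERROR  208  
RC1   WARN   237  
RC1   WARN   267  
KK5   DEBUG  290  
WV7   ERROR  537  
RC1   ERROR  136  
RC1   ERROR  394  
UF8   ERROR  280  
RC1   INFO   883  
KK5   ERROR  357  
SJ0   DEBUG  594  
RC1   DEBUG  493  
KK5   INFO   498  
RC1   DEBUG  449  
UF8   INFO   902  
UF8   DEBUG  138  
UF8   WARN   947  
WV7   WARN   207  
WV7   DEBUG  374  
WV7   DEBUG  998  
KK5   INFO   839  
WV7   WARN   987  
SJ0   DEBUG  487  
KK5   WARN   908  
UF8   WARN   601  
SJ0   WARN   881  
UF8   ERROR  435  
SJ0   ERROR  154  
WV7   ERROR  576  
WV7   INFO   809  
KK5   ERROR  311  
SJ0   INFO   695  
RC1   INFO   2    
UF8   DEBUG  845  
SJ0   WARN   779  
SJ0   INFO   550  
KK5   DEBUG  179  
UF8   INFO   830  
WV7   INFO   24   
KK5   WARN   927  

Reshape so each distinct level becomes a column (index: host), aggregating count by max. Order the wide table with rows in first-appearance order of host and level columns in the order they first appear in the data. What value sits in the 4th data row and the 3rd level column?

998

With rows in first-appearance order of host, row 4 is host=WV7. level columns in first-appearance order: ERROR, WARN, DEBUG, INFO; column 3 is DEBUG.
Long rows with host=WV7, level=DEBUG: max(374, 998) = 998.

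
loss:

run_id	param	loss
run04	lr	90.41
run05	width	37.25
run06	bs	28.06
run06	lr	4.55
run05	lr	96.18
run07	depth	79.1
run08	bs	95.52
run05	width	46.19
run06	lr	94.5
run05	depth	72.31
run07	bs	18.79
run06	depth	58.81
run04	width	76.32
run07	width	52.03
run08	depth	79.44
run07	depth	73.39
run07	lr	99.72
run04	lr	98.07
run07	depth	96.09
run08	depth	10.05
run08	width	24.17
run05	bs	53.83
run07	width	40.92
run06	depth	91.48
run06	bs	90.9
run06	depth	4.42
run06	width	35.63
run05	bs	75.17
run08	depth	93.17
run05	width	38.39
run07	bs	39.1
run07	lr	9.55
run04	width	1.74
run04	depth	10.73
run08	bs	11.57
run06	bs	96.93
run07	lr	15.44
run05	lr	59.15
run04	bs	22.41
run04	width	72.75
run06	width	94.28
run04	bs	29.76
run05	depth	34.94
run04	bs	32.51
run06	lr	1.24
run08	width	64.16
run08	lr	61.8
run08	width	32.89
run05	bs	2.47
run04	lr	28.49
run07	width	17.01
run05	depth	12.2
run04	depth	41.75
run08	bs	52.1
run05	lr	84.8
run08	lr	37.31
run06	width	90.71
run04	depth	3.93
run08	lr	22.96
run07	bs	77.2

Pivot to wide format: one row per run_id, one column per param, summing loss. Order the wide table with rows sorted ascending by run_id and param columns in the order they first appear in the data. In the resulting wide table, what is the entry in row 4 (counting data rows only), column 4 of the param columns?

With rows sorted ascending by run_id, row 4 is run_id=run07. param columns in first-appearance order: lr, width, bs, depth; column 4 is depth.
Long rows with run_id=run07, param=depth: 79.1 + 73.39 + 96.09 = 248.58.

248.58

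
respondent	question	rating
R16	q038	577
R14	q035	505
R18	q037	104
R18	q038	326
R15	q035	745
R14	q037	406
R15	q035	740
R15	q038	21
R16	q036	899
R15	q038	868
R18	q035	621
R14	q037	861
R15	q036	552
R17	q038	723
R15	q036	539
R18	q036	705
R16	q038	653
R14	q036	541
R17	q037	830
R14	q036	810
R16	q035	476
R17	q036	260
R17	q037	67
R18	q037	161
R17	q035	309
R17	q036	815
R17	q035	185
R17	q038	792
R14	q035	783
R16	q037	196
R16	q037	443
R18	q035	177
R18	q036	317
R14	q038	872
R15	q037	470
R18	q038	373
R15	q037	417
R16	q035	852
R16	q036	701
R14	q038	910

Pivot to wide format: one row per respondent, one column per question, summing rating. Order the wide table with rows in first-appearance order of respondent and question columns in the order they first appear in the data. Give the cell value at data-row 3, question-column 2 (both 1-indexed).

798

With rows in first-appearance order of respondent, row 3 is respondent=R18. question columns in first-appearance order: q038, q035, q037, q036; column 2 is q035.
Long rows with respondent=R18, question=q035: 621 + 177 = 798.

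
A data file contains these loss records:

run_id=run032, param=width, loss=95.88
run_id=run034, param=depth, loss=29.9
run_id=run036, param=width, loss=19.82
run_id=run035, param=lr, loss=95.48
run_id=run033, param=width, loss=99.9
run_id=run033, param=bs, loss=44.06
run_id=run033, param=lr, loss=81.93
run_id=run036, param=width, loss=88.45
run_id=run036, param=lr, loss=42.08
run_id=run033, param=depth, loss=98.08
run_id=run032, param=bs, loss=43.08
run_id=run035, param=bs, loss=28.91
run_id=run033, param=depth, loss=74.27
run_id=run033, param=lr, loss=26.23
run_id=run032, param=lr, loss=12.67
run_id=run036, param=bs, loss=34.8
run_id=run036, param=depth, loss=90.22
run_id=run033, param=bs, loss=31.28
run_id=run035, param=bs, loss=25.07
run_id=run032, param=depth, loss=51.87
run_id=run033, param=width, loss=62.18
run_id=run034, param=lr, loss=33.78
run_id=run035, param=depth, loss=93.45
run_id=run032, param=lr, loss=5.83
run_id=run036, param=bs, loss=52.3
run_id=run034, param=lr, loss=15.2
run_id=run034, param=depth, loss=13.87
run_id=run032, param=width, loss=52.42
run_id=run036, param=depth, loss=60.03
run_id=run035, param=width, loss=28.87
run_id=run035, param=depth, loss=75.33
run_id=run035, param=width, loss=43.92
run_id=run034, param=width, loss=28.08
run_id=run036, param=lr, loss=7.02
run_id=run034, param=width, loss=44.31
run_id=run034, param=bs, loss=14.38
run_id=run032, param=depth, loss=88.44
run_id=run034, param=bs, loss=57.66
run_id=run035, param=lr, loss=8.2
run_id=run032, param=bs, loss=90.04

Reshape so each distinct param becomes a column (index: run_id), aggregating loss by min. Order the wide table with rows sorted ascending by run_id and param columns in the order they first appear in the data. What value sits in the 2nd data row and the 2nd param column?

74.27

With rows sorted ascending by run_id, row 2 is run_id=run033. param columns in first-appearance order: width, depth, lr, bs; column 2 is depth.
Long rows with run_id=run033, param=depth: min(98.08, 74.27) = 74.27.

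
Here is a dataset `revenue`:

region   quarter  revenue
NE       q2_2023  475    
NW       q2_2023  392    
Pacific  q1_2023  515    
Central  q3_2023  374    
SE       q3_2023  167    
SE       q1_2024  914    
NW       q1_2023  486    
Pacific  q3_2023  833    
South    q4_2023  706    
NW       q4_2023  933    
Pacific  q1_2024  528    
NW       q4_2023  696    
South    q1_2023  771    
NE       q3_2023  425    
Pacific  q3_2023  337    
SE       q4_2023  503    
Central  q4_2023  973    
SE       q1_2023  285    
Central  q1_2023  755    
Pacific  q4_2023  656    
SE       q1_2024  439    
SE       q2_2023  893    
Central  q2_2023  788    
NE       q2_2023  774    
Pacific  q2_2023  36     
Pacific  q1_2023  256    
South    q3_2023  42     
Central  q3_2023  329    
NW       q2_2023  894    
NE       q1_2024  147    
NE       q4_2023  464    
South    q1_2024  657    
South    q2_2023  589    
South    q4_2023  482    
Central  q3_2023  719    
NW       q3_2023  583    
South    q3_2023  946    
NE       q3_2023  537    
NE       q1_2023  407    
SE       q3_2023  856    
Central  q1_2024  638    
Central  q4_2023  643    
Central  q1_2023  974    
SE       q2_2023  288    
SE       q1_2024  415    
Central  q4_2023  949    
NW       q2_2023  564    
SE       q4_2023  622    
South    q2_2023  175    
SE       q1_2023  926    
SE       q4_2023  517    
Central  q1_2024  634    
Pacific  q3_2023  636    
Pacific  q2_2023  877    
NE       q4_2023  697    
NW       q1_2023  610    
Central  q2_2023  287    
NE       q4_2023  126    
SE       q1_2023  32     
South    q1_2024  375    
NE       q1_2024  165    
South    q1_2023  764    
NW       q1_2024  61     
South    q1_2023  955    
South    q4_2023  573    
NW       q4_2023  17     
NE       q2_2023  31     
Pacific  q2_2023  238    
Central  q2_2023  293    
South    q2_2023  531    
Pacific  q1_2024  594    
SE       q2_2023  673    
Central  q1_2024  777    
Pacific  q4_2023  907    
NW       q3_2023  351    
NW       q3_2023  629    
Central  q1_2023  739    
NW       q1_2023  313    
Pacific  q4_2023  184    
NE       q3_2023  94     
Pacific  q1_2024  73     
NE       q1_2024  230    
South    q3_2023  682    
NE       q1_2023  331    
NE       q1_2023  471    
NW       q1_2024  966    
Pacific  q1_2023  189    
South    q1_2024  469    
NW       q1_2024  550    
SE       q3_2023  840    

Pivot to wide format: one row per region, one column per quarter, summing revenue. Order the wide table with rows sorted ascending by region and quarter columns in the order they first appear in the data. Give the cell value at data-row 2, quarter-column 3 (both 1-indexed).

1056

With rows sorted ascending by region, row 2 is region=NE. quarter columns in first-appearance order: q2_2023, q1_2023, q3_2023, q1_2024, q4_2023; column 3 is q3_2023.
Long rows with region=NE, quarter=q3_2023: 425 + 537 + 94 = 1056.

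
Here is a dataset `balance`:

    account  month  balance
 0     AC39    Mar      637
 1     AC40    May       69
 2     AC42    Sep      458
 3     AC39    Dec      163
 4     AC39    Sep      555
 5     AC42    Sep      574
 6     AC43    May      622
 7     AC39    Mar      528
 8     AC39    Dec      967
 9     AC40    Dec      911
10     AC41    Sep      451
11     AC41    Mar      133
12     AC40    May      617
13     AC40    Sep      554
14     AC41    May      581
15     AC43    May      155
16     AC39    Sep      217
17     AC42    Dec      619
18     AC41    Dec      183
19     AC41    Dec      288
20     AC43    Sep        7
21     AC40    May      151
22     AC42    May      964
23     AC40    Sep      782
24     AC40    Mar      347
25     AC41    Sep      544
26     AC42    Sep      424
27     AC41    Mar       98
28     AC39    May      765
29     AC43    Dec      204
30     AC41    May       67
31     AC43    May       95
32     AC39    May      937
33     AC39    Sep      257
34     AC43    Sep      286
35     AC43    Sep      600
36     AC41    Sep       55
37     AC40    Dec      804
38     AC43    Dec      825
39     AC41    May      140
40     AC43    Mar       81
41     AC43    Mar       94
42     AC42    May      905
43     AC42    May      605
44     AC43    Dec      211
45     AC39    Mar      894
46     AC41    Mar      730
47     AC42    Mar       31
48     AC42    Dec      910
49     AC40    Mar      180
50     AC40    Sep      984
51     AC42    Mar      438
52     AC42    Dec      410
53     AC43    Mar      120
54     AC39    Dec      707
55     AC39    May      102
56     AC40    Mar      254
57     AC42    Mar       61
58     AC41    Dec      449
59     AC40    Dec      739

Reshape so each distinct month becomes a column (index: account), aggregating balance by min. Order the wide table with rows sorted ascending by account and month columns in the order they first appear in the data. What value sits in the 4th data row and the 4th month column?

With rows sorted ascending by account, row 4 is account=AC42. month columns in first-appearance order: Mar, May, Sep, Dec; column 4 is Dec.
Long rows with account=AC42, month=Dec: min(619, 910, 410) = 410.

410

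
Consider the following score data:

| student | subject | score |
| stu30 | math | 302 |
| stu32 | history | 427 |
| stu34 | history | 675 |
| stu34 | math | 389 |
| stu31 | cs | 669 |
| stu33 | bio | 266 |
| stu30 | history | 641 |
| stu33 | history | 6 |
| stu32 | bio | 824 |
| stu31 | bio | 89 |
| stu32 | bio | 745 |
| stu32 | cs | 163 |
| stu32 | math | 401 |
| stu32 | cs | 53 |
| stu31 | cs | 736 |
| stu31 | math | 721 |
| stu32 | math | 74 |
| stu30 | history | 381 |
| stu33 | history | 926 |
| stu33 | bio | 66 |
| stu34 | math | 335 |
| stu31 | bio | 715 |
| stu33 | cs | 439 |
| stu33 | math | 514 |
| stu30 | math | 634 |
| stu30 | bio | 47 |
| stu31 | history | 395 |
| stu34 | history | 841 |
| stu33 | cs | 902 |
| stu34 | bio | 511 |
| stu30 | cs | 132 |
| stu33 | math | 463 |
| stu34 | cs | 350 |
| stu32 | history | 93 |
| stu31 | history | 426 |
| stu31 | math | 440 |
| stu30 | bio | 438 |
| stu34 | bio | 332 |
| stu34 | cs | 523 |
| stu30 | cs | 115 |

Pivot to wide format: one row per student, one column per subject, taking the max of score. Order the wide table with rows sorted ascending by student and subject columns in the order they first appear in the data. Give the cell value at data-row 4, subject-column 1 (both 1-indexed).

With rows sorted ascending by student, row 4 is student=stu33. subject columns in first-appearance order: math, history, cs, bio; column 1 is math.
Long rows with student=stu33, subject=math: max(514, 463) = 514.

514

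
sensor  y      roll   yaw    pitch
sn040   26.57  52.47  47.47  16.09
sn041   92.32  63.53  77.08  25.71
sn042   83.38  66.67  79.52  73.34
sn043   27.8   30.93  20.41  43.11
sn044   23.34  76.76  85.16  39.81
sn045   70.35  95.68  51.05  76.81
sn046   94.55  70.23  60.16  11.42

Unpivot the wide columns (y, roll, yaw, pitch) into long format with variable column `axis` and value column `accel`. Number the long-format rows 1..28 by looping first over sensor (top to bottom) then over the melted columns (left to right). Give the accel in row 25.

28 rows total (7 × 4). Row 25: index ⌊(25-1)/4⌋ = 6 into sensor → sn046; (25-1) mod 4 = 0 into the melted columns → y.
So row 25 is (sn046, y, 94.55); accel = 94.55.

94.55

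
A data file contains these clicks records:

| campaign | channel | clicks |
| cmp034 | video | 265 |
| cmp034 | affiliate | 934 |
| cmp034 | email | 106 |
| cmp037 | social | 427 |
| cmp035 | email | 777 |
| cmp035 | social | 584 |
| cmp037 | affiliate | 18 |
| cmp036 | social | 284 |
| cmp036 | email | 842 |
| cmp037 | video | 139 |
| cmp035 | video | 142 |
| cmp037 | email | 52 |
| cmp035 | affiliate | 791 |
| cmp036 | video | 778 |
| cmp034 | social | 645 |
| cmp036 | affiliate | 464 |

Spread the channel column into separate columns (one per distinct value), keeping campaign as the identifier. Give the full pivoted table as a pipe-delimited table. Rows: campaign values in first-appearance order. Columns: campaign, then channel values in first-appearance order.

Columns: campaign plus the 4 distinct channel values (video, affiliate, email, social).
For example, row cmp034 column video takes clicks=265 from the long row (cmp034, video).

| campaign | video | affiliate | email | social |
| cmp034 | 265 | 934 | 106 | 645 |
| cmp037 | 139 | 18 | 52 | 427 |
| cmp035 | 142 | 791 | 777 | 584 |
| cmp036 | 778 | 464 | 842 | 284 |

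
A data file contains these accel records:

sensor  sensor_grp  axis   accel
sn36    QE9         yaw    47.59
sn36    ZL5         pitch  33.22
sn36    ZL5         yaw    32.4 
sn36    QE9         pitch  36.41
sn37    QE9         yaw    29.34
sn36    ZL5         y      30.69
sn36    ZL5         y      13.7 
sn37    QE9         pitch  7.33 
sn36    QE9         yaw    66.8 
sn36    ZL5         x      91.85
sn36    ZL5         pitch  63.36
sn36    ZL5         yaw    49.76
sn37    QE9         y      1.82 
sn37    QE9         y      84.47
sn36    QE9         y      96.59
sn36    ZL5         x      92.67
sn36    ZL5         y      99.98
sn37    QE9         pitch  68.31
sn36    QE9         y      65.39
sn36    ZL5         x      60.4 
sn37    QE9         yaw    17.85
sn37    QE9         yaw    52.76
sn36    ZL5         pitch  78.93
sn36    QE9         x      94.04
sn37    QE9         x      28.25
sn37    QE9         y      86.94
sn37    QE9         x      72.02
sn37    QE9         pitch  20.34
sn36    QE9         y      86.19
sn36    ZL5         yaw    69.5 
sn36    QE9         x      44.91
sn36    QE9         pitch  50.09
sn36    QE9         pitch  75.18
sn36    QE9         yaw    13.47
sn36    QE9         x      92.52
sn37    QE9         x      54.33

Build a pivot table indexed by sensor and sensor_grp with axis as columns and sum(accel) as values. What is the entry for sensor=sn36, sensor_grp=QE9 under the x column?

Rows with sensor=sn36, sensor_grp=QE9 and axis=x: accel values are 94.04, 44.91, 92.52.
94.04 + 44.91 + 92.52 = 231.47.

231.47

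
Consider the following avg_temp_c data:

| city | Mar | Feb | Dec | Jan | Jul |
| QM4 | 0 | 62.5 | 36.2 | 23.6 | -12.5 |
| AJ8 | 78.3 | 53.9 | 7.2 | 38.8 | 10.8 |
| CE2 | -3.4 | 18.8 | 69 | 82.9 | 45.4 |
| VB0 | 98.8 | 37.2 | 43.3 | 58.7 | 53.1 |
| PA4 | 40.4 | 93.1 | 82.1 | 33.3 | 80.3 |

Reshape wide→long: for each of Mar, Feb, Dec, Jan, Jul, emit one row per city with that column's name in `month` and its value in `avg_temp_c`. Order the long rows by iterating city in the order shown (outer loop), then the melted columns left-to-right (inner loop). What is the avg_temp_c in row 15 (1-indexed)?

45.4

25 rows total (5 × 5). Row 15: index ⌊(15-1)/5⌋ = 2 into city → CE2; (15-1) mod 5 = 4 into the melted columns → Jul.
So row 15 is (CE2, Jul, 45.4); avg_temp_c = 45.4.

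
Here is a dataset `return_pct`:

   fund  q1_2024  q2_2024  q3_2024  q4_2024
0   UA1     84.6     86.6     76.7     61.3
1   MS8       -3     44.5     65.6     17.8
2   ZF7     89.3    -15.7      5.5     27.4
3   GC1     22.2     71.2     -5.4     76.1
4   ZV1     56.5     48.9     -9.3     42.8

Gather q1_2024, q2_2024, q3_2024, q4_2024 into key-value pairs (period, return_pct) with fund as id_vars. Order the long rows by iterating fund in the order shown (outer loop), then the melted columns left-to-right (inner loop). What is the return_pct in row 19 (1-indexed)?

20 rows total (5 × 4). Row 19: index ⌊(19-1)/4⌋ = 4 into fund → ZV1; (19-1) mod 4 = 2 into the melted columns → q3_2024.
So row 19 is (ZV1, q3_2024, -9.3); return_pct = -9.3.

-9.3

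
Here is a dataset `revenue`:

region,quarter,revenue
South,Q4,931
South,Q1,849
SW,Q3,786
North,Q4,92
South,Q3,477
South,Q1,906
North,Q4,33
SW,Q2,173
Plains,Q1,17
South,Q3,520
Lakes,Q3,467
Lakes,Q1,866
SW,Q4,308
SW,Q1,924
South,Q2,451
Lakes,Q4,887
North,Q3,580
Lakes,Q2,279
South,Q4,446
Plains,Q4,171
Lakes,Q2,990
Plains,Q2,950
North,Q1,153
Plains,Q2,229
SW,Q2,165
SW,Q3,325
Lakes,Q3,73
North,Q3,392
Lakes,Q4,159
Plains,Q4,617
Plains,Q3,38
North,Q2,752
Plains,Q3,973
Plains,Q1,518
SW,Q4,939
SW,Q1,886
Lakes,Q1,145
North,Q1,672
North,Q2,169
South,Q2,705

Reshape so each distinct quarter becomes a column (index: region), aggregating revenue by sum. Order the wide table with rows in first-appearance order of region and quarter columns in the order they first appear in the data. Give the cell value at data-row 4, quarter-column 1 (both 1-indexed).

With rows in first-appearance order of region, row 4 is region=Plains. quarter columns in first-appearance order: Q4, Q1, Q3, Q2; column 1 is Q4.
Long rows with region=Plains, quarter=Q4: 171 + 617 = 788.

788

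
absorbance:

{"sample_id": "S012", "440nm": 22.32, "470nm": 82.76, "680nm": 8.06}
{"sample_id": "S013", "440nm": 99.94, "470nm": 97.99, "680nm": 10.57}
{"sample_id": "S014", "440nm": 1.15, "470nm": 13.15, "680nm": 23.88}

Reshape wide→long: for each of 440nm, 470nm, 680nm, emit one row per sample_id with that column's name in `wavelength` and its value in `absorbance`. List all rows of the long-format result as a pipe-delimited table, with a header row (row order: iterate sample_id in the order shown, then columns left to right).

Each (sample_id, column) pair becomes one row: 3 × 3 = 9 rows.
For example, (S012, 440nm) → absorbance=22.32.

| sample_id | wavelength | absorbance |
| S012 | 440nm | 22.32 |
| S012 | 470nm | 82.76 |
| S012 | 680nm | 8.06 |
| S013 | 440nm | 99.94 |
| S013 | 470nm | 97.99 |
| S013 | 680nm | 10.57 |
| S014 | 440nm | 1.15 |
| S014 | 470nm | 13.15 |
| S014 | 680nm | 23.88 |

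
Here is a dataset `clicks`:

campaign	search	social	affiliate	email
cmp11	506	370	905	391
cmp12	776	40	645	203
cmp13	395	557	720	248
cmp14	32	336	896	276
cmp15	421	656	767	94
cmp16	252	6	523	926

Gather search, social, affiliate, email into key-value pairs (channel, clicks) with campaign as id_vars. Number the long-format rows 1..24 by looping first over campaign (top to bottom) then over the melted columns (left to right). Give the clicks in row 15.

24 rows total (6 × 4). Row 15: index ⌊(15-1)/4⌋ = 3 into campaign → cmp14; (15-1) mod 4 = 2 into the melted columns → affiliate.
So row 15 is (cmp14, affiliate, 896); clicks = 896.

896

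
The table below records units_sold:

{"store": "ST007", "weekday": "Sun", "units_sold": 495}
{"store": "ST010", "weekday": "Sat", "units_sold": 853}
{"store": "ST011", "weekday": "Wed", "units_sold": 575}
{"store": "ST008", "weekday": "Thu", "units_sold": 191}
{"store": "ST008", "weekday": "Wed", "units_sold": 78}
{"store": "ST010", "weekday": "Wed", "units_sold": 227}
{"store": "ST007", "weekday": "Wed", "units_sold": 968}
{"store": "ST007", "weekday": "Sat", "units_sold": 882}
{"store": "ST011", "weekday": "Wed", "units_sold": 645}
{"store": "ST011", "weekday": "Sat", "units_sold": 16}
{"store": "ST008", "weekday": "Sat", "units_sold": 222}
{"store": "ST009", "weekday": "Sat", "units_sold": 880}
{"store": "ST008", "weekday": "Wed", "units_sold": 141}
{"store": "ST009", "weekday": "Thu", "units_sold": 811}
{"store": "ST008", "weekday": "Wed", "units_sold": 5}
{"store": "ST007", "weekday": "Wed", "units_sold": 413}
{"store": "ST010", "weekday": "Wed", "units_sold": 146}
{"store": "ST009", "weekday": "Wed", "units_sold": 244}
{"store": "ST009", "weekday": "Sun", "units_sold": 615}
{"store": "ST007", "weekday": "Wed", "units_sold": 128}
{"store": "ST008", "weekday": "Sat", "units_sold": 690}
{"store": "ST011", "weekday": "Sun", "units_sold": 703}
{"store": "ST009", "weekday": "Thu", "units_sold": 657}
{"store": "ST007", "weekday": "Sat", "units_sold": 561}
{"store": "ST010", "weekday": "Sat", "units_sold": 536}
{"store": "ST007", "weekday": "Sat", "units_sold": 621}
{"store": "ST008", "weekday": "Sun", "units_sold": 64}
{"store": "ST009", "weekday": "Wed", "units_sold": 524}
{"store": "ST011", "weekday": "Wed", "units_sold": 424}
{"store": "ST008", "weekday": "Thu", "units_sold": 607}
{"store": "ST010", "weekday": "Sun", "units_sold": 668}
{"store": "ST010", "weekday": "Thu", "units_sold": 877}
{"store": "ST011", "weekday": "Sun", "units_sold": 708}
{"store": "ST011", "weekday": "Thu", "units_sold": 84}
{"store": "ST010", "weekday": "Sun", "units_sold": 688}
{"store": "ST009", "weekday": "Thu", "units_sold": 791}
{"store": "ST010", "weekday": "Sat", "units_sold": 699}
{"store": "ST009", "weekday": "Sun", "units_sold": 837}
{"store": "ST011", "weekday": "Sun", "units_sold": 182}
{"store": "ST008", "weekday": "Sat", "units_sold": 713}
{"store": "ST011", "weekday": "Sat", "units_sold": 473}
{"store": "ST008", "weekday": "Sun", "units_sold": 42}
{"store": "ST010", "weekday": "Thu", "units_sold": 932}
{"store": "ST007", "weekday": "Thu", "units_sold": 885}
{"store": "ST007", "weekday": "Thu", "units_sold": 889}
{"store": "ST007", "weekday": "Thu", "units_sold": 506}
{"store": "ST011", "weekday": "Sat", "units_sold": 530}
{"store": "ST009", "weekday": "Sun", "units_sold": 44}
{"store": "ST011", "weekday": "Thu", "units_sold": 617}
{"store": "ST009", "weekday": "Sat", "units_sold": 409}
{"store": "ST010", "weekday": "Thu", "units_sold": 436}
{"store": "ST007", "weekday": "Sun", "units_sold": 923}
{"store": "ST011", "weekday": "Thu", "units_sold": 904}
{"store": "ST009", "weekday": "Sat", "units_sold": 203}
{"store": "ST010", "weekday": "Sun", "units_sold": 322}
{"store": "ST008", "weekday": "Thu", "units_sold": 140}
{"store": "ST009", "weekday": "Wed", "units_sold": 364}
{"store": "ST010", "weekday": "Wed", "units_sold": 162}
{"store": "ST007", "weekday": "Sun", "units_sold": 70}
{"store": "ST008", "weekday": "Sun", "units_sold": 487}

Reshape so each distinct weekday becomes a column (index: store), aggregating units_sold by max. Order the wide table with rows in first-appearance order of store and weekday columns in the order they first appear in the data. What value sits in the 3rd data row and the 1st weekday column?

708

With rows in first-appearance order of store, row 3 is store=ST011. weekday columns in first-appearance order: Sun, Sat, Wed, Thu; column 1 is Sun.
Long rows with store=ST011, weekday=Sun: max(703, 708, 182) = 708.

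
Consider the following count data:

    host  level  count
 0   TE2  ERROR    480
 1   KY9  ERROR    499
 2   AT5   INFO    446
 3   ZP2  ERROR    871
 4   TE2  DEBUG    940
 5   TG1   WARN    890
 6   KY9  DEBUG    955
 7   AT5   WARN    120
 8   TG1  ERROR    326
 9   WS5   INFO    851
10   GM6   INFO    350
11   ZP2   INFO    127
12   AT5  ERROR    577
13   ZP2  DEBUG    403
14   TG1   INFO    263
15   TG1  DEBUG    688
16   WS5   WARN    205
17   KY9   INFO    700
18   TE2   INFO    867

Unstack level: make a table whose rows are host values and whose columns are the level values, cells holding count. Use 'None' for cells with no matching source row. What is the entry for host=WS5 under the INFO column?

851

The long row with host=WS5, level=INFO has count=851.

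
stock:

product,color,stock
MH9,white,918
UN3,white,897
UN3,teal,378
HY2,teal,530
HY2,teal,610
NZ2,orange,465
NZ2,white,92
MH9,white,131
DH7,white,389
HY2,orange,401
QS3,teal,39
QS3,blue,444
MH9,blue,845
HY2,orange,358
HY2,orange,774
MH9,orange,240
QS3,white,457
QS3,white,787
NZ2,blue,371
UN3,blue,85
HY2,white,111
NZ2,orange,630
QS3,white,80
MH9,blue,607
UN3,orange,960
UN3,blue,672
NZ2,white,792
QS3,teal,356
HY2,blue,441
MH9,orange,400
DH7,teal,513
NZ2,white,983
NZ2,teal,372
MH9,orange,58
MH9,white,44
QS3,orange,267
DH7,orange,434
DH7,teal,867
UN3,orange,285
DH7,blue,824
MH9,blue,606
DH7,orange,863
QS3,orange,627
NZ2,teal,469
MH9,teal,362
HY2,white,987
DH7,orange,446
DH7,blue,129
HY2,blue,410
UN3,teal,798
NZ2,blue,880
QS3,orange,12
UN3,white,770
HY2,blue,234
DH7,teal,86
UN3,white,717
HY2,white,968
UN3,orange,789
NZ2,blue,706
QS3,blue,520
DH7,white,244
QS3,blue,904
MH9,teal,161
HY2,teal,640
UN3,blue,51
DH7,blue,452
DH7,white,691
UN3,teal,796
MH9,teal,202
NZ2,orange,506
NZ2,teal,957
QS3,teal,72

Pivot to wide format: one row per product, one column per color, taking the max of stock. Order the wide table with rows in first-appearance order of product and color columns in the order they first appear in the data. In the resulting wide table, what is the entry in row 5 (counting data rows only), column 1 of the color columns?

691

With rows in first-appearance order of product, row 5 is product=DH7. color columns in first-appearance order: white, teal, orange, blue; column 1 is white.
Long rows with product=DH7, color=white: max(389, 244, 691) = 691.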